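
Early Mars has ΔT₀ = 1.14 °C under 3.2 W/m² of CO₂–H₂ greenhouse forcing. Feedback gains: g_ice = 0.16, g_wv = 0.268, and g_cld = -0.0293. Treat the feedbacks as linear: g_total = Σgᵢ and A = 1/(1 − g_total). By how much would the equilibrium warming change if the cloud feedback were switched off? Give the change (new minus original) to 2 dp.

0.10 °C

Original: g = 0.3987, ΔT = 1.14/(1−0.3987) = 1.8959 °C.
Without cloud: g' = 0.428, ΔT' = 1.14/(1−0.428) = 1.9930 °C.
Change = 1.9930 − 1.8959 = 0.10 °C.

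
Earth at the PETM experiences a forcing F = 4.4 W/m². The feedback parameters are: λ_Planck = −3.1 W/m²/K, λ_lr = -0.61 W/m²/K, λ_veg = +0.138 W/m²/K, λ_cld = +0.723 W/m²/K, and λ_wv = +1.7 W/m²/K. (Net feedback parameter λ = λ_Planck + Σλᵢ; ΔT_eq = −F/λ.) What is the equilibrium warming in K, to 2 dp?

3.83 K

Net feedback parameter λ = (−3.1) + (-0.61) + (+0.138) + (+0.723) + (+1.7) = -1.149 W/m²/K.
ΔT = −F/λ = −4.4/(-1.149) = 3.83 K.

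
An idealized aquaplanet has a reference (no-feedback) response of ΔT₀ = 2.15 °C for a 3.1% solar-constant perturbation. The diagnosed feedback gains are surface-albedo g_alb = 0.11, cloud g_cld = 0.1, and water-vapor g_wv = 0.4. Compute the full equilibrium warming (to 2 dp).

Total gain g = 0.11 + 0.1 + 0.4 = 0.61.
Amplification A = 1/(1 − 0.61) = 2.564.
ΔT = 2.15 × 2.564 = 5.51 °C.

5.51 °C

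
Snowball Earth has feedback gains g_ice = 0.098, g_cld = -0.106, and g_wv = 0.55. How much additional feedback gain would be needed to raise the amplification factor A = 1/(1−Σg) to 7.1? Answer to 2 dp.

Current total gain = 0.542.
Target gain for A = 7.1: g* = 1 − 1/7.1 = 0.8592.
Additional gain needed = 0.8592 − 0.542 = 0.32.

0.32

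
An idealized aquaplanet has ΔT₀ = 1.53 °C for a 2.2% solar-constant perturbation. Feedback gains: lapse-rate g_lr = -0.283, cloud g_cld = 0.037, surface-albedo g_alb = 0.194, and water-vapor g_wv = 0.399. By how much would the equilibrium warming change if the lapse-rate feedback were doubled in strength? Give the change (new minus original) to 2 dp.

-0.71 °C

Original: g = 0.347, ΔT = 1.53/(1−0.347) = 2.3430 °C.
With doubled lapse-rate: g' = 0.064, ΔT' = 1.53/(1−0.064) = 1.6346 °C.
Change = 1.6346 − 2.3430 = -0.71 °C.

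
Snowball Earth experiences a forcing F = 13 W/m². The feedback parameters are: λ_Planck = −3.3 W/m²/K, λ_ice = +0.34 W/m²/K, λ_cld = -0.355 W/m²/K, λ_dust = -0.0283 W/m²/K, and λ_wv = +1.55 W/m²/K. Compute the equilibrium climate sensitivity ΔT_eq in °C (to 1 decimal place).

7.2 °C

Net feedback parameter λ = (−3.3) + (+0.34) + (-0.355) + (-0.0283) + (+1.55) = -1.7933 W/m²/K.
ΔT = −F/λ = −13/(-1.7933) = 7.2 °C.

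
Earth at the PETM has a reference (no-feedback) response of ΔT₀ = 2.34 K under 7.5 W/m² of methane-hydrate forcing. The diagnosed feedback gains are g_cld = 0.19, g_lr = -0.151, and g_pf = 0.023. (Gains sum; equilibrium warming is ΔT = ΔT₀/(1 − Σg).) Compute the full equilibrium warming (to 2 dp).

2.49 K

Total gain g = 0.19 − 0.151 + 0.023 = 0.062.
Amplification A = 1/(1 − 0.062) = 1.066.
ΔT = 2.34 × 1.066 = 2.49 K.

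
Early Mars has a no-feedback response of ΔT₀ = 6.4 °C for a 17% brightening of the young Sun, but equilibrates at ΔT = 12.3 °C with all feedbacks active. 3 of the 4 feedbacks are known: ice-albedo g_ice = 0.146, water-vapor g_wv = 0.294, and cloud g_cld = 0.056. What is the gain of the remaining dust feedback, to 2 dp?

Amplification A = ΔT/ΔT₀ = 12.3/6.4 = 1.922.
Total gain g = 1 − 1/A = 1 − 1/1.922 = 0.4797.
Known gains sum to 0.146 + 0.294 + 0.056 = 0.496.
g_dust = 0.4797 − 0.496 = -0.02.

-0.02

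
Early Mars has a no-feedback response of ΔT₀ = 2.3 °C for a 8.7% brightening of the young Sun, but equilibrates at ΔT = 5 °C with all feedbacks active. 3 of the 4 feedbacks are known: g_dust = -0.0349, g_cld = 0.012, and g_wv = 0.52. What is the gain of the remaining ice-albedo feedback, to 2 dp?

0.04

Amplification A = ΔT/ΔT₀ = 5/2.3 = 2.174.
Total gain g = 1 − 1/A = 1 − 1/2.174 = 0.54.
Known gains sum to -0.0349 + 0.012 + 0.52 = 0.4971.
g_ice = 0.54 − 0.4971 = 0.04.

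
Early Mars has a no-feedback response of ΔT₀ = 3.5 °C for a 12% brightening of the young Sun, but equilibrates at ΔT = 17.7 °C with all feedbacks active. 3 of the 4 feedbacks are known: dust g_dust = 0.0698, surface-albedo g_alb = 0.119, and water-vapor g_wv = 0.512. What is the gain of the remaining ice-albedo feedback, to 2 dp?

Amplification A = ΔT/ΔT₀ = 17.7/3.5 = 5.057.
Total gain g = 1 − 1/A = 1 − 1/5.057 = 0.8023.
Known gains sum to 0.0698 + 0.119 + 0.512 = 0.7008.
g_ice = 0.8023 − 0.7008 = 0.10.

0.10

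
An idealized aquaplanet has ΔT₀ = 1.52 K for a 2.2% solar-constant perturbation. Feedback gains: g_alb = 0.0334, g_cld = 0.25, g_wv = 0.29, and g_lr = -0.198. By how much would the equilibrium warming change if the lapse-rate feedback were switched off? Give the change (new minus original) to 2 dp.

Original: g = 0.3754, ΔT = 1.52/(1−0.3754) = 2.4336 K.
Without lapse-rate: g' = 0.5734, ΔT' = 1.52/(1−0.5734) = 3.5631 K.
Change = 3.5631 − 2.4336 = 1.13 K.

1.13 K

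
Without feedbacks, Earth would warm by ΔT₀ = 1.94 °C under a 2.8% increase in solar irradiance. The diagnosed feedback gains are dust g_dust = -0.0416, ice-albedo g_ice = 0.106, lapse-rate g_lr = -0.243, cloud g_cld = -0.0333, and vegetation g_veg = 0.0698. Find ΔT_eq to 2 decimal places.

Total gain g = -0.0416 + 0.106 − 0.243 − 0.0333 + 0.0698 = -0.1421.
Amplification A = 1/(1 + 0.1421) = 0.8756.
ΔT = 1.94 × 0.8756 = 1.70 °C.

1.70 °C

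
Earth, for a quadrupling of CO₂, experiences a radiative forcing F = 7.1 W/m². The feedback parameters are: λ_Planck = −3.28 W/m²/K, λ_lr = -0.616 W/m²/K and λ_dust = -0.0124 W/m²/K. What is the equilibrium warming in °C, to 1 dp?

Net feedback parameter λ = (−3.28) + (-0.616) + (-0.0124) = -3.9084 W/m²/K.
ΔT = −F/λ = −7.1/(-3.9084) = 1.8 °C.

1.8 °C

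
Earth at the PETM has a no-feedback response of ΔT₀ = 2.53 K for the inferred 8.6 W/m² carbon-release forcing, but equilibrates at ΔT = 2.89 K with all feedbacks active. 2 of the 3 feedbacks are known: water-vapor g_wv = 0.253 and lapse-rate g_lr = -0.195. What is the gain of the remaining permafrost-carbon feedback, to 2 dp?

0.07

Amplification A = ΔT/ΔT₀ = 2.89/2.53 = 1.142.
Total gain g = 1 − 1/A = 1 − 1/1.142 = 0.1243.
Known gains sum to 0.253 − 0.195 = 0.058.
g_pf = 0.1243 − 0.058 = 0.07.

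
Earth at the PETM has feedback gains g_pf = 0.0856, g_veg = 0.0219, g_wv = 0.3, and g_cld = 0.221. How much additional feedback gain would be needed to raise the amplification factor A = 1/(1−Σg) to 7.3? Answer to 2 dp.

Current total gain = 0.6285.
Target gain for A = 7.3: g* = 1 − 1/7.3 = 0.863.
Additional gain needed = 0.863 − 0.6285 = 0.23.

0.23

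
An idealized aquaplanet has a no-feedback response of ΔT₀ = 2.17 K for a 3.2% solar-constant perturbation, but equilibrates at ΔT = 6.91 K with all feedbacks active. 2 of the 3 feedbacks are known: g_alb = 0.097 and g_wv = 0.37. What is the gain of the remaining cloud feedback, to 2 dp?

0.22

Amplification A = ΔT/ΔT₀ = 6.91/2.17 = 3.184.
Total gain g = 1 − 1/A = 1 − 1/3.184 = 0.6859.
Known gains sum to 0.097 + 0.37 = 0.467.
g_cld = 0.6859 − 0.467 = 0.22.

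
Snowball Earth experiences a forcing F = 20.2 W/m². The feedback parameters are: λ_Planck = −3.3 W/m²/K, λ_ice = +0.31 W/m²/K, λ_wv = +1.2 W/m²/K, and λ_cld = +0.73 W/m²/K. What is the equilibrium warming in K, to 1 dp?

19.1 K

Net feedback parameter λ = (−3.3) + (+0.31) + (+1.2) + (+0.73) = -1.06 W/m²/K.
ΔT = −F/λ = −20.2/(-1.06) = 19.1 K.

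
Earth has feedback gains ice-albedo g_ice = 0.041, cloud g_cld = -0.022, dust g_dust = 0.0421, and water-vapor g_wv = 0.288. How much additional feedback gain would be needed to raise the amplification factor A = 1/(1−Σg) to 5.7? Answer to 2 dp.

Current total gain = 0.3491.
Target gain for A = 5.7: g* = 1 − 1/5.7 = 0.8246.
Additional gain needed = 0.8246 − 0.3491 = 0.48.

0.48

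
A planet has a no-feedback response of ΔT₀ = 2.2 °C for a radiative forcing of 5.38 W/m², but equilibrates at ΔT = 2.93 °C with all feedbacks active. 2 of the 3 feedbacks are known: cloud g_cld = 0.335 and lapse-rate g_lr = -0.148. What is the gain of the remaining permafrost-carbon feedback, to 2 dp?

0.06

Amplification A = ΔT/ΔT₀ = 2.93/2.2 = 1.332.
Total gain g = 1 − 1/A = 1 − 1/1.332 = 0.2492.
Known gains sum to 0.335 − 0.148 = 0.187.
g_pf = 0.2492 − 0.187 = 0.06.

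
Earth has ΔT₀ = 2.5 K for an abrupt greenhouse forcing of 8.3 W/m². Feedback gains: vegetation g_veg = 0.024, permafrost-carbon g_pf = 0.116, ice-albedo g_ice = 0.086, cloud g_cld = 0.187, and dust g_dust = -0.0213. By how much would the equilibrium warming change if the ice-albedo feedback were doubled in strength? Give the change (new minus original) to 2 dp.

Original: g = 0.3917, ΔT = 2.5/(1−0.3917) = 4.1098 K.
With doubled ice-albedo: g' = 0.4777, ΔT' = 2.5/(1−0.4777) = 4.7865 K.
Change = 4.7865 − 4.1098 = 0.68 K.

0.68 K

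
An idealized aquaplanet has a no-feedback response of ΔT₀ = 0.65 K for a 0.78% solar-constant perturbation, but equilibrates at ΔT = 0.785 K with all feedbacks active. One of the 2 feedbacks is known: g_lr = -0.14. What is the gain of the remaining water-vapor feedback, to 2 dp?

Amplification A = ΔT/ΔT₀ = 0.785/0.65 = 1.208.
Total gain g = 1 − 1/A = 1 − 1/1.208 = 0.1722.
The known gain is -0.14.
g_wv = 0.1722 + 0.14 = 0.31.

0.31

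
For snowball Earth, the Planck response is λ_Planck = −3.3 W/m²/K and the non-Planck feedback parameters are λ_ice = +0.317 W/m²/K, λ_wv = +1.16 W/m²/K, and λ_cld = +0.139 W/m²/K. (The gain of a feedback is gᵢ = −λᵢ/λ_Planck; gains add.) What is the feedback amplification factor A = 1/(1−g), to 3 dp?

1.960

Convert to gains: g_ice = 0.317/3.3 = 0.09606; g_wv = 1.16/3.3 = 0.3515; g_cld = 0.139/3.3 = 0.04212.
Total gain g = 0.48968.
A = 1/(1 − 0.48968) = 1.960.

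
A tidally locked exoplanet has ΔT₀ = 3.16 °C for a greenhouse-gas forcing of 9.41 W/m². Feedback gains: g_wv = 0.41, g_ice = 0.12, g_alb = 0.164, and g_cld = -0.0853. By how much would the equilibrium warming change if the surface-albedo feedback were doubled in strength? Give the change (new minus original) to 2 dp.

5.83 °C

Original: g = 0.6087, ΔT = 3.16/(1−0.6087) = 8.0756 °C.
With doubled surface-albedo: g' = 0.7727, ΔT' = 3.16/(1−0.7727) = 13.9023 °C.
Change = 13.9023 − 8.0756 = 5.83 °C.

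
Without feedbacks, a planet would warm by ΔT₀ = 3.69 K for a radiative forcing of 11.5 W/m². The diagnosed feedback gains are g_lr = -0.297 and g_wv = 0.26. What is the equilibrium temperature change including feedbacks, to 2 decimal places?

Total gain g = -0.297 + 0.26 = -0.037.
Amplification A = 1/(1 + 0.037) = 0.9643.
ΔT = 3.69 × 0.9643 = 3.56 K.

3.56 K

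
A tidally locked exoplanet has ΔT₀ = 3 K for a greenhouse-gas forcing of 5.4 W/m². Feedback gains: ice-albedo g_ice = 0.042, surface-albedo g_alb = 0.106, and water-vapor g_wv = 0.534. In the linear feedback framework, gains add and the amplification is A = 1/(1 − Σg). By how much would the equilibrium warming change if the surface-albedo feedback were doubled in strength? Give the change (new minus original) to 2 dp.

Original: g = 0.682, ΔT = 3/(1−0.682) = 9.4340 K.
With doubled surface-albedo: g' = 0.788, ΔT' = 3/(1−0.788) = 14.1509 K.
Change = 14.1509 − 9.4340 = 4.72 K.

4.72 K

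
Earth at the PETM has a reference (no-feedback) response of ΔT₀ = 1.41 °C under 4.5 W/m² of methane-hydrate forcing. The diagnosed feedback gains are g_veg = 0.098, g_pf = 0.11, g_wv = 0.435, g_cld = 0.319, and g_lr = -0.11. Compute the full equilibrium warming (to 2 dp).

9.53 °C

Total gain g = 0.098 + 0.11 + 0.435 + 0.319 − 0.11 = 0.852.
Amplification A = 1/(1 − 0.852) = 6.757.
ΔT = 1.41 × 6.757 = 9.53 °C.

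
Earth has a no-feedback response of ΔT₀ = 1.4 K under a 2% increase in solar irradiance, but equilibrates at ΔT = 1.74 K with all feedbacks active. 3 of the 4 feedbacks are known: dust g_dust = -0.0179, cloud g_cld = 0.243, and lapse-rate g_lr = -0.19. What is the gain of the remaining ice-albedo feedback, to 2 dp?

Amplification A = ΔT/ΔT₀ = 1.74/1.4 = 1.243.
Total gain g = 1 − 1/A = 1 − 1/1.243 = 0.1955.
Known gains sum to -0.0179 + 0.243 − 0.19 = 0.0351.
g_ice = 0.1955 − 0.0351 = 0.16.

0.16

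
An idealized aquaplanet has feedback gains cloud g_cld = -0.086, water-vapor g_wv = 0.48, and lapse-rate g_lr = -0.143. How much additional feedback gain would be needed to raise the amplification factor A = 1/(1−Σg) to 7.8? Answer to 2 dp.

Current total gain = 0.251.
Target gain for A = 7.8: g* = 1 − 1/7.8 = 0.8718.
Additional gain needed = 0.8718 − 0.251 = 0.62.

0.62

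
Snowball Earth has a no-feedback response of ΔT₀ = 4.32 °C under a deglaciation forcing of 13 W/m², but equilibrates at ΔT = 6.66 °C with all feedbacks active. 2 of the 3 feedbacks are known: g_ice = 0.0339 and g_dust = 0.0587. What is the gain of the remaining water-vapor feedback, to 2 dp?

Amplification A = ΔT/ΔT₀ = 6.66/4.32 = 1.542.
Total gain g = 1 − 1/A = 1 − 1/1.542 = 0.3515.
Known gains sum to 0.0339 + 0.0587 = 0.0926.
g_wv = 0.3515 − 0.0926 = 0.26.

0.26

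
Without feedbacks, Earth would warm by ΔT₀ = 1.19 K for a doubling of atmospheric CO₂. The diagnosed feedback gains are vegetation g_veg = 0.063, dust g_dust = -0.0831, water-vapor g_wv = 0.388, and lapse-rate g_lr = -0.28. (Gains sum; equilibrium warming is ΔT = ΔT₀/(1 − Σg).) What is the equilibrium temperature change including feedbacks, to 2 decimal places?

Total gain g = 0.063 − 0.0831 + 0.388 − 0.28 = 0.0879.
Amplification A = 1/(1 − 0.0879) = 1.096.
ΔT = 1.19 × 1.096 = 1.30 K.

1.30 K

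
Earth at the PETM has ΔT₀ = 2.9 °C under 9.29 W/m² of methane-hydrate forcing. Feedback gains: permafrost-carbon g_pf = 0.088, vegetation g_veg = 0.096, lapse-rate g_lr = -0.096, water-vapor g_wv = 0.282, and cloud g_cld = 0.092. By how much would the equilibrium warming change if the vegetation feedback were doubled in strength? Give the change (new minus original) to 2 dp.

1.17 °C

Original: g = 0.462, ΔT = 2.9/(1−0.462) = 5.3903 °C.
With doubled vegetation: g' = 0.558, ΔT' = 2.9/(1−0.558) = 6.5611 °C.
Change = 6.5611 − 5.3903 = 1.17 °C.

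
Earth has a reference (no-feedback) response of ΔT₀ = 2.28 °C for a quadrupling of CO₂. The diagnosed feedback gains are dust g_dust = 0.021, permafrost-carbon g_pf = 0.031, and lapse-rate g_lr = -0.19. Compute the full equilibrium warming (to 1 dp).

2.0 °C

Total gain g = 0.021 + 0.031 − 0.19 = -0.138.
Amplification A = 1/(1 + 0.138) = 0.8787.
ΔT = 2.28 × 0.8787 = 2.0 °C.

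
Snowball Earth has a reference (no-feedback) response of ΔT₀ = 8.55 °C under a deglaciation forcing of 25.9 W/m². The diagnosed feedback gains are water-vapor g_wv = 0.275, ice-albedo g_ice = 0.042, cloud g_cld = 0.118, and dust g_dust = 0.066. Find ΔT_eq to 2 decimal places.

Total gain g = 0.275 + 0.042 + 0.118 + 0.066 = 0.501.
Amplification A = 1/(1 − 0.501) = 2.004.
ΔT = 8.55 × 2.004 = 17.13 °C.

17.13 °C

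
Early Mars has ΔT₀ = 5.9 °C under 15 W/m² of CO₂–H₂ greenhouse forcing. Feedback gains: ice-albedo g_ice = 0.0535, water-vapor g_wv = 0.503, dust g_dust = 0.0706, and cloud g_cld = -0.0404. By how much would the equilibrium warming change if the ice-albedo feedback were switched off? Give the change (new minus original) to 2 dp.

-1.64 °C

Original: g = 0.5867, ΔT = 5.9/(1−0.5867) = 14.2753 °C.
Without ice-albedo: g' = 0.5332, ΔT' = 5.9/(1−0.5332) = 12.6392 °C.
Change = 12.6392 − 14.2753 = -1.64 °C.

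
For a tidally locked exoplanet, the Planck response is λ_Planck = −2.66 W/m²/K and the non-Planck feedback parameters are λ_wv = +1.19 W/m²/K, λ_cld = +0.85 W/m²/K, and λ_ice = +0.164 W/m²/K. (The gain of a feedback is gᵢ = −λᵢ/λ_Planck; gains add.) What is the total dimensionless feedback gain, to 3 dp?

Convert to gains: g_wv = 1.19/2.66 = 0.4474; g_cld = 0.85/2.66 = 0.3195; g_ice = 0.164/2.66 = 0.06165.
Total gain g = 0.82855.

0.829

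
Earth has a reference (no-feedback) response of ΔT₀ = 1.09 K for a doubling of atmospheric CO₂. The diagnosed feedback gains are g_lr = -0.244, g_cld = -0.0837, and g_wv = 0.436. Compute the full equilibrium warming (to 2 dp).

1.22 K

Total gain g = -0.244 − 0.0837 + 0.436 = 0.1083.
Amplification A = 1/(1 − 0.1083) = 1.121.
ΔT = 1.09 × 1.121 = 1.22 K.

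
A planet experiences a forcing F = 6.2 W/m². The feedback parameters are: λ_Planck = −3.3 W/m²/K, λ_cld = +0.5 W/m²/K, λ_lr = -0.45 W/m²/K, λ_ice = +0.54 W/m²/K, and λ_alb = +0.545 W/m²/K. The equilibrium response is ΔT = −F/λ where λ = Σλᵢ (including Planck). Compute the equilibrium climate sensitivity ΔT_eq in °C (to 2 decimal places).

2.86 °C

Net feedback parameter λ = (−3.3) + (+0.5) + (-0.45) + (+0.54) + (+0.545) = -2.165 W/m²/K.
ΔT = −F/λ = −6.2/(-2.165) = 2.86 °C.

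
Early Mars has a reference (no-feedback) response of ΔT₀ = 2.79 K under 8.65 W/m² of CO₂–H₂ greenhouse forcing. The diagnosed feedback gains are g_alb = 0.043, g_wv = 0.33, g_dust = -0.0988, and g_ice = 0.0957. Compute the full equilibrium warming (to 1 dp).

Total gain g = 0.043 + 0.33 − 0.0988 + 0.0957 = 0.3699.
Amplification A = 1/(1 − 0.3699) = 1.587.
ΔT = 2.79 × 1.587 = 4.4 K.

4.4 K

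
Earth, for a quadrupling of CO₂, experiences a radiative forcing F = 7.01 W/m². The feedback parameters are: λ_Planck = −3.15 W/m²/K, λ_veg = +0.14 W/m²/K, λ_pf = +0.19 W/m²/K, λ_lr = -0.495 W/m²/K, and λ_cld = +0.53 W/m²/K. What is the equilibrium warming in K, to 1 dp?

2.5 K

Net feedback parameter λ = (−3.15) + (+0.14) + (+0.19) + (-0.495) + (+0.53) = -2.785 W/m²/K.
ΔT = −F/λ = −7.01/(-2.785) = 2.5 K.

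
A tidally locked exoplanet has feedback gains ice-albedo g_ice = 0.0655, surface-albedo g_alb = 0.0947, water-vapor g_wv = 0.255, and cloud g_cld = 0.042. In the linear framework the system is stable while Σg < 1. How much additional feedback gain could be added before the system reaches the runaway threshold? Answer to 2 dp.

0.54

Current total gain = 0.0655 + 0.0947 + 0.255 + 0.042 = 0.4572.
Margin to runaway = 1 − 0.4572 = 0.54.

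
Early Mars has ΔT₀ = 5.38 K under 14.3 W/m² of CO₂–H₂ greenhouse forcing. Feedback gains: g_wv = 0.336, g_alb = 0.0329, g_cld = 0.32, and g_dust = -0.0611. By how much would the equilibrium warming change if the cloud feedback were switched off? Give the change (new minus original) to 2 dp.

-6.68 K

Original: g = 0.6278, ΔT = 5.38/(1−0.6278) = 14.4546 K.
Without cloud: g' = 0.3078, ΔT' = 5.38/(1−0.3078) = 7.7723 K.
Change = 7.7723 − 14.4546 = -6.68 K.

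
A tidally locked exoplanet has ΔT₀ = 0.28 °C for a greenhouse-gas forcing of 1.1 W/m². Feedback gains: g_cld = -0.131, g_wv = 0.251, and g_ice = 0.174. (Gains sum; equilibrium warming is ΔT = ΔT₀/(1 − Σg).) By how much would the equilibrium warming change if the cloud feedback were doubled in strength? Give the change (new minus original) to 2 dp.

-0.06 °C

Original: g = 0.294, ΔT = 0.28/(1−0.294) = 0.3966 °C.
With doubled cloud: g' = 0.163, ΔT' = 0.28/(1−0.163) = 0.3345 °C.
Change = 0.3345 − 0.3966 = -0.06 °C.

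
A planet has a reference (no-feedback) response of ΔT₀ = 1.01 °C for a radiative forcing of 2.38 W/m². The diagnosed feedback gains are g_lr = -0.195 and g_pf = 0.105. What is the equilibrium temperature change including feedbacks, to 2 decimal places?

0.93 °C

Total gain g = -0.195 + 0.105 = -0.09.
Amplification A = 1/(1 + 0.09) = 0.9174.
ΔT = 1.01 × 0.9174 = 0.93 °C.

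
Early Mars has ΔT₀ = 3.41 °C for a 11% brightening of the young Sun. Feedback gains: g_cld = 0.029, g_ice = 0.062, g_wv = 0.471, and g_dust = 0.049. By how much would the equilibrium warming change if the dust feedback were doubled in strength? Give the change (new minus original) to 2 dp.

Original: g = 0.611, ΔT = 3.41/(1−0.611) = 8.7661 °C.
With doubled dust: g' = 0.66, ΔT' = 3.41/(1−0.66) = 10.0294 °C.
Change = 10.0294 − 8.7661 = 1.26 °C.

1.26 °C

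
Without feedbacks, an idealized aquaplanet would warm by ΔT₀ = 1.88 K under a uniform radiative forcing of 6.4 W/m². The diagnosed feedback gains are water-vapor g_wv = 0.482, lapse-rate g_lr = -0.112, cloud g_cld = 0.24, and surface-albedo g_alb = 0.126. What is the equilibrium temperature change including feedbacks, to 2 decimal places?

Total gain g = 0.482 − 0.112 + 0.24 + 0.126 = 0.736.
Amplification A = 1/(1 − 0.736) = 3.788.
ΔT = 1.88 × 3.788 = 7.12 K.

7.12 K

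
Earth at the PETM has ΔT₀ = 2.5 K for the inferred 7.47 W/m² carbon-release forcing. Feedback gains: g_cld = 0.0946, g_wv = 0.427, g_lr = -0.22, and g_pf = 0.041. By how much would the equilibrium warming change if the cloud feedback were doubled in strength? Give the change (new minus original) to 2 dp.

Original: g = 0.3426, ΔT = 2.5/(1−0.3426) = 3.8029 K.
With doubled cloud: g' = 0.4372, ΔT' = 2.5/(1−0.4372) = 4.4421 K.
Change = 4.4421 − 3.8029 = 0.64 K.

0.64 K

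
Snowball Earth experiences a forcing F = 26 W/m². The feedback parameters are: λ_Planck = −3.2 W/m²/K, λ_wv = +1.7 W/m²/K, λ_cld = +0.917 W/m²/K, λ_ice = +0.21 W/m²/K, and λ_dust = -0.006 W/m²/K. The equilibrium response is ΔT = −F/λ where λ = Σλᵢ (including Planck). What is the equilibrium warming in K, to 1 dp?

68.6 K

Net feedback parameter λ = (−3.2) + (+1.7) + (+0.917) + (+0.21) + (-0.006) = -0.379 W/m²/K.
ΔT = −F/λ = −26/(-0.379) = 68.6 K.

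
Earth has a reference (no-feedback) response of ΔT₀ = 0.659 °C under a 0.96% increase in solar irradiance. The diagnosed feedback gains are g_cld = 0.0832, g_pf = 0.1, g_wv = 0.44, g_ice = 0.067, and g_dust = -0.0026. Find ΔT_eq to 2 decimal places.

2.11 °C

Total gain g = 0.0832 + 0.1 + 0.44 + 0.067 − 0.0026 = 0.6876.
Amplification A = 1/(1 − 0.6876) = 3.201.
ΔT = 0.659 × 3.201 = 2.11 °C.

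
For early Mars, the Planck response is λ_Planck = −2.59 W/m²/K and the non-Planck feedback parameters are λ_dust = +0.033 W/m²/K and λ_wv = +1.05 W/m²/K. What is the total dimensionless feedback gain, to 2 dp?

Convert to gains: g_dust = 0.033/2.59 = 0.01274; g_wv = 1.05/2.59 = 0.4054.
Total gain g = 0.41814.

0.42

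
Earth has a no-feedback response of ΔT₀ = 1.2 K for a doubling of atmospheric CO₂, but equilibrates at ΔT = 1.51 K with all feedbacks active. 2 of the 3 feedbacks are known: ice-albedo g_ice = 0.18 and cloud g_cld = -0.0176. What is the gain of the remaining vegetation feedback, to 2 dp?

0.04

Amplification A = ΔT/ΔT₀ = 1.51/1.2 = 1.258.
Total gain g = 1 − 1/A = 1 − 1/1.258 = 0.2051.
Known gains sum to 0.18 − 0.0176 = 0.1624.
g_veg = 0.2051 − 0.1624 = 0.04.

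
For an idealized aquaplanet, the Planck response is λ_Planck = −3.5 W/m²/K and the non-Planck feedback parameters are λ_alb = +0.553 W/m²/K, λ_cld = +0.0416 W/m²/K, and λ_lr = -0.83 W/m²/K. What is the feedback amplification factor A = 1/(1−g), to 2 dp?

Convert to gains: g_alb = 0.553/3.5 = 0.158; g_cld = 0.0416/3.5 = 0.01189; g_lr = -0.83/3.5 = -0.2371.
Total gain g = -0.06721.
A = 1/(1 + 0.06721) = 0.94.

0.94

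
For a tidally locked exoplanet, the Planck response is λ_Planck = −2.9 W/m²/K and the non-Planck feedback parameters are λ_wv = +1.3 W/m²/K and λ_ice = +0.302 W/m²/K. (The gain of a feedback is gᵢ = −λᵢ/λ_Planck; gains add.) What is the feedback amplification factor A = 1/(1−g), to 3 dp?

Convert to gains: g_wv = 1.3/2.9 = 0.4483; g_ice = 0.302/2.9 = 0.1041.
Total gain g = 0.5524.
A = 1/(1 − 0.5524) = 2.234.

2.234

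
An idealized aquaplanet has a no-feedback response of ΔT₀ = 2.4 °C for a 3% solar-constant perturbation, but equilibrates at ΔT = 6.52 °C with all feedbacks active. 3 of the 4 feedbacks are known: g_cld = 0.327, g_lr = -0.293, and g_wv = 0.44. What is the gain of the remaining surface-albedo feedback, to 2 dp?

0.16

Amplification A = ΔT/ΔT₀ = 6.52/2.4 = 2.717.
Total gain g = 1 − 1/A = 1 − 1/2.717 = 0.6319.
Known gains sum to 0.327 − 0.293 + 0.44 = 0.474.
g_alb = 0.6319 − 0.474 = 0.16.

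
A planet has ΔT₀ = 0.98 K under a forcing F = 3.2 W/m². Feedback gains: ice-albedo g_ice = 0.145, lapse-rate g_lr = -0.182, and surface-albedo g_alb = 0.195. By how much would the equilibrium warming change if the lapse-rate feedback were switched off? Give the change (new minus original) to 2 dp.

Original: g = 0.158, ΔT = 0.98/(1−0.158) = 1.1639 K.
Without lapse-rate: g' = 0.34, ΔT' = 0.98/(1−0.34) = 1.4848 K.
Change = 1.4848 − 1.1639 = 0.32 K.

0.32 K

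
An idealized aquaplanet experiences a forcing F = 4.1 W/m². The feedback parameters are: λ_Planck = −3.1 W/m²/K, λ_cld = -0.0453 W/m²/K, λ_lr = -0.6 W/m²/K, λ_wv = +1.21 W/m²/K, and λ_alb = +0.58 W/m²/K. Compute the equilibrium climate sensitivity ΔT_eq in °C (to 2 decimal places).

Net feedback parameter λ = (−3.1) + (-0.0453) + (-0.6) + (+1.21) + (+0.58) = -1.9553 W/m²/K.
ΔT = −F/λ = −4.1/(-1.9553) = 2.10 °C.

2.10 °C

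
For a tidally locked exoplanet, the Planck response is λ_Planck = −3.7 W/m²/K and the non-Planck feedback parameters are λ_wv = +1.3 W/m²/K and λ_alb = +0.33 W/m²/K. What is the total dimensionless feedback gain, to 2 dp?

0.44

Convert to gains: g_wv = 1.3/3.7 = 0.3514; g_alb = 0.33/3.7 = 0.08919.
Total gain g = 0.44059.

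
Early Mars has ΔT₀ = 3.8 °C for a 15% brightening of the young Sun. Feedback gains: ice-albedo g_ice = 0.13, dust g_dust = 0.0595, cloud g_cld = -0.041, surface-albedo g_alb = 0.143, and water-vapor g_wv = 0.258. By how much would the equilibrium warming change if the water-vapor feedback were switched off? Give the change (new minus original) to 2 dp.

-3.07 °C

Original: g = 0.5495, ΔT = 3.8/(1−0.5495) = 8.4351 °C.
Without water-vapor: g' = 0.2915, ΔT' = 3.8/(1−0.2915) = 5.3634 °C.
Change = 5.3634 − 8.4351 = -3.07 °C.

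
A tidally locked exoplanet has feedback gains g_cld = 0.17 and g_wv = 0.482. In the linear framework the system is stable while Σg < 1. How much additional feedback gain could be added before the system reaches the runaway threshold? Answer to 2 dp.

Current total gain = 0.17 + 0.482 = 0.652.
Margin to runaway = 1 − 0.652 = 0.35.

0.35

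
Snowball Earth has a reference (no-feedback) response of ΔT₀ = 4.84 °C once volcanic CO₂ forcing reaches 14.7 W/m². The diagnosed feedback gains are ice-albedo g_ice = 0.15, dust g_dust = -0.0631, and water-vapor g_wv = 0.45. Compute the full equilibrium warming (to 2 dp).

10.45 °C

Total gain g = 0.15 − 0.0631 + 0.45 = 0.5369.
Amplification A = 1/(1 − 0.5369) = 2.159.
ΔT = 4.84 × 2.159 = 10.45 °C.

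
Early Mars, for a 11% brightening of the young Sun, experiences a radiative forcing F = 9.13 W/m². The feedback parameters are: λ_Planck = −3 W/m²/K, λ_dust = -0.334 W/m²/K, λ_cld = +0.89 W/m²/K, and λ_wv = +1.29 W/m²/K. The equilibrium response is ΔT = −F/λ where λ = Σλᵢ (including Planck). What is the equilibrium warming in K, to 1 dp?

7.9 K

Net feedback parameter λ = (−3) + (-0.334) + (+0.89) + (+1.29) = -1.154 W/m²/K.
ΔT = −F/λ = −9.13/(-1.154) = 7.9 K.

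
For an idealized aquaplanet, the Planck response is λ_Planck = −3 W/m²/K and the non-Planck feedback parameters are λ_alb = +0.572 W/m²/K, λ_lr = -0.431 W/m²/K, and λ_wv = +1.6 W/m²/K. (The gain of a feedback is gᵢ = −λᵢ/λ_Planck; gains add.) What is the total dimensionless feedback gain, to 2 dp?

0.58

Convert to gains: g_alb = 0.572/3 = 0.1907; g_lr = -0.431/3 = -0.1437; g_wv = 1.6/3 = 0.5333.
Total gain g = 0.5803.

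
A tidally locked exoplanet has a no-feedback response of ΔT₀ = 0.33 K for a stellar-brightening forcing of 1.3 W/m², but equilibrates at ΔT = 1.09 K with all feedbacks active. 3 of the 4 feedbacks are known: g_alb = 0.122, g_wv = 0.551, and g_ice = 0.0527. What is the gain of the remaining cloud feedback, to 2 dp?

-0.03

Amplification A = ΔT/ΔT₀ = 1.09/0.33 = 3.303.
Total gain g = 1 − 1/A = 1 − 1/3.303 = 0.6972.
Known gains sum to 0.122 + 0.551 + 0.0527 = 0.7257.
g_cld = 0.6972 − 0.7257 = -0.03.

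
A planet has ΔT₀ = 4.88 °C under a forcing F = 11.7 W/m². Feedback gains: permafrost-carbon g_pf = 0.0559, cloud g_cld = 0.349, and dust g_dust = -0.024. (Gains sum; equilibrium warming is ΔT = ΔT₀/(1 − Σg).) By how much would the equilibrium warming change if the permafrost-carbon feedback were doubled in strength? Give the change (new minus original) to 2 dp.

Original: g = 0.3809, ΔT = 4.88/(1−0.3809) = 7.8824 °C.
With doubled permafrost-carbon: g' = 0.4368, ΔT' = 4.88/(1−0.4368) = 8.6648 °C.
Change = 8.6648 − 7.8824 = 0.78 °C.

0.78 °C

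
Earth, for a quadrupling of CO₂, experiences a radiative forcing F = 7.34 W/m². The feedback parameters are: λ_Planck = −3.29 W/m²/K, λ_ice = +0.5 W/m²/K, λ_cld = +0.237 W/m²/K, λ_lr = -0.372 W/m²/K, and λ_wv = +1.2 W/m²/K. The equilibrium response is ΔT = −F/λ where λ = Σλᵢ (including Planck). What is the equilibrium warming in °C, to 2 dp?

Net feedback parameter λ = (−3.29) + (+0.5) + (+0.237) + (-0.372) + (+1.2) = -1.725 W/m²/K.
ΔT = −F/λ = −7.34/(-1.725) = 4.26 °C.

4.26 °C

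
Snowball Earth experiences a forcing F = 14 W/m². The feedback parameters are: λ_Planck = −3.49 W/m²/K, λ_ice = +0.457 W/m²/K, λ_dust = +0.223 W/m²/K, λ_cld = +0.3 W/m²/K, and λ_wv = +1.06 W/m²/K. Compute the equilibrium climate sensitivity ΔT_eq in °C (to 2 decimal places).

Net feedback parameter λ = (−3.49) + (+0.457) + (+0.223) + (+0.3) + (+1.06) = -1.45 W/m²/K.
ΔT = −F/λ = −14/(-1.45) = 9.66 °C.

9.66 °C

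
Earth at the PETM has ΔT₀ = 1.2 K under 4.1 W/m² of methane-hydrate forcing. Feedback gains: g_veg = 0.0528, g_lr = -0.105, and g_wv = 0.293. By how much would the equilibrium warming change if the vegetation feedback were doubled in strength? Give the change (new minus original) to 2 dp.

0.12 K

Original: g = 0.2408, ΔT = 1.2/(1−0.2408) = 1.5806 K.
With doubled vegetation: g' = 0.2936, ΔT' = 1.2/(1−0.2936) = 1.6988 K.
Change = 1.6988 − 1.5806 = 0.12 K.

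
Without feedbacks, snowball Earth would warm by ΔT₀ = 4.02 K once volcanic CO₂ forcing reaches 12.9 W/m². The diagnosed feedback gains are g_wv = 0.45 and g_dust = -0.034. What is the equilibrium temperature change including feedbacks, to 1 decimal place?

Total gain g = 0.45 − 0.034 = 0.416.
Amplification A = 1/(1 − 0.416) = 1.712.
ΔT = 4.02 × 1.712 = 6.9 K.

6.9 K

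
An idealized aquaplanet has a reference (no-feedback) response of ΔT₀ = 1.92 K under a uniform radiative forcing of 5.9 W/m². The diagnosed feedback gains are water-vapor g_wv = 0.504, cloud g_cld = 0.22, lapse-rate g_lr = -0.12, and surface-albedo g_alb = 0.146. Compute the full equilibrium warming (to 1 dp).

7.7 K

Total gain g = 0.504 + 0.22 − 0.12 + 0.146 = 0.75.
Amplification A = 1/(1 − 0.75) = 4.
ΔT = 1.92 × 4 = 7.7 K.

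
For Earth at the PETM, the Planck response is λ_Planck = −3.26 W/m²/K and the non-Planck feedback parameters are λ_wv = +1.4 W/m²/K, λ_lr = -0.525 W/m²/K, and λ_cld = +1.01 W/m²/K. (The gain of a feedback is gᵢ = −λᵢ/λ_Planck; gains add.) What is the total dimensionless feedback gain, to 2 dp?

0.58

Convert to gains: g_wv = 1.4/3.26 = 0.4294; g_lr = -0.525/3.26 = -0.161; g_cld = 1.01/3.26 = 0.3098.
Total gain g = 0.5782.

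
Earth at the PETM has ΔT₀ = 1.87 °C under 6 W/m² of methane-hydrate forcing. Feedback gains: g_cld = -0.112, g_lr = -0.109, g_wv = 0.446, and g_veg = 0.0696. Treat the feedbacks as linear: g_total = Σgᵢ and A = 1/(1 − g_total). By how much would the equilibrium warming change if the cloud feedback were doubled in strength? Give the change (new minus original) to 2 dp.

Original: g = 0.2946, ΔT = 1.87/(1−0.2946) = 2.6510 °C.
With doubled cloud: g' = 0.1826, ΔT' = 1.87/(1−0.1826) = 2.2877 °C.
Change = 2.2877 − 2.6510 = -0.36 °C.

-0.36 °C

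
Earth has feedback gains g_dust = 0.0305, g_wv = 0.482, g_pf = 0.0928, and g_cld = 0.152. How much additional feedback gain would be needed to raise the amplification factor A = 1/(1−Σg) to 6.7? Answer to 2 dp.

0.09

Current total gain = 0.7573.
Target gain for A = 6.7: g* = 1 − 1/6.7 = 0.8507.
Additional gain needed = 0.8507 − 0.7573 = 0.09.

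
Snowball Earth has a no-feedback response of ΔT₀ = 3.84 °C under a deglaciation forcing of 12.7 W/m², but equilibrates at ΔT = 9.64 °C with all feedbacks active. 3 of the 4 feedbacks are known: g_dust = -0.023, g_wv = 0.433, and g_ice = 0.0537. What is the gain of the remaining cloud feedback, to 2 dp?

Amplification A = ΔT/ΔT₀ = 9.64/3.84 = 2.51.
Total gain g = 1 − 1/A = 1 − 1/2.51 = 0.6016.
Known gains sum to -0.023 + 0.433 + 0.0537 = 0.4637.
g_cld = 0.6016 − 0.4637 = 0.14.

0.14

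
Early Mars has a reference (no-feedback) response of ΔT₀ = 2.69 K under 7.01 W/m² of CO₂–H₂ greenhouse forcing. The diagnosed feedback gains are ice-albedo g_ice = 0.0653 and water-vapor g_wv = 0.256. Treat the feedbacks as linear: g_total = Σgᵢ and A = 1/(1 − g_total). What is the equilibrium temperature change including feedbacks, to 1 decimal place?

4.0 K

Total gain g = 0.0653 + 0.256 = 0.3213.
Amplification A = 1/(1 − 0.3213) = 1.473.
ΔT = 2.69 × 1.473 = 4.0 K.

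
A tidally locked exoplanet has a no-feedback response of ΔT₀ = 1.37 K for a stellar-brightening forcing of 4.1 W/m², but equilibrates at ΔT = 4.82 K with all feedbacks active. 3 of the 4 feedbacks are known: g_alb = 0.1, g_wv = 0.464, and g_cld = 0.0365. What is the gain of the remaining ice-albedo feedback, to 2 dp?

0.12

Amplification A = ΔT/ΔT₀ = 4.82/1.37 = 3.518.
Total gain g = 1 − 1/A = 1 − 1/3.518 = 0.7157.
Known gains sum to 0.1 + 0.464 + 0.0365 = 0.6005.
g_ice = 0.7157 − 0.6005 = 0.12.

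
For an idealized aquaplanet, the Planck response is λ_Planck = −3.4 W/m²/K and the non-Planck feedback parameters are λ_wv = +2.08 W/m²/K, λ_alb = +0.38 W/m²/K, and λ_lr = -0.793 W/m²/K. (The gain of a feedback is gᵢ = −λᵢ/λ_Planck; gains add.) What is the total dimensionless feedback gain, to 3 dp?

0.490

Convert to gains: g_wv = 2.08/3.4 = 0.6118; g_alb = 0.38/3.4 = 0.1118; g_lr = -0.793/3.4 = -0.2332.
Total gain g = 0.4904.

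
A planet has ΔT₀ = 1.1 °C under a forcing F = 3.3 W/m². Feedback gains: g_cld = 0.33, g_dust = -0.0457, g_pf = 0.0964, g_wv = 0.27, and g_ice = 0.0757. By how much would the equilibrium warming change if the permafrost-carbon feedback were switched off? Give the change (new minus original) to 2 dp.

Original: g = 0.7264, ΔT = 1.1/(1−0.7264) = 4.0205 °C.
Without permafrost-carbon: g' = 0.63, ΔT' = 1.1/(1−0.63) = 2.9730 °C.
Change = 2.9730 − 4.0205 = -1.05 °C.

-1.05 °C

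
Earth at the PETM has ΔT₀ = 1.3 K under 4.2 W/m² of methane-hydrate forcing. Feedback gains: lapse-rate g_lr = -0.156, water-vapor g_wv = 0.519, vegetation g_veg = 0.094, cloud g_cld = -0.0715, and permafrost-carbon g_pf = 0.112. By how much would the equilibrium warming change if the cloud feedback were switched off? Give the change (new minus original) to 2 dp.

Original: g = 0.4975, ΔT = 1.3/(1−0.4975) = 2.5871 K.
Without cloud: g' = 0.569, ΔT' = 1.3/(1−0.569) = 3.0162 K.
Change = 3.0162 − 2.5871 = 0.43 K.

0.43 K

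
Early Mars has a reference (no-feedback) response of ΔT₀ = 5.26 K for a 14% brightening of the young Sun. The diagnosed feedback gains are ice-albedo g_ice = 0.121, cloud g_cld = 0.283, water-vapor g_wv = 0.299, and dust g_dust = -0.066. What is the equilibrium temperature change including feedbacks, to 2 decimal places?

14.49 K

Total gain g = 0.121 + 0.283 + 0.299 − 0.066 = 0.637.
Amplification A = 1/(1 − 0.637) = 2.755.
ΔT = 5.26 × 2.755 = 14.49 K.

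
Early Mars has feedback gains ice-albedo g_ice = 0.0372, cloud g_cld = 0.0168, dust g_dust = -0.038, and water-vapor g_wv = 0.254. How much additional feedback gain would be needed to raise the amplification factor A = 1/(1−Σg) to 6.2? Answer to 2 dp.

Current total gain = 0.27.
Target gain for A = 6.2: g* = 1 − 1/6.2 = 0.8387.
Additional gain needed = 0.8387 − 0.27 = 0.57.

0.57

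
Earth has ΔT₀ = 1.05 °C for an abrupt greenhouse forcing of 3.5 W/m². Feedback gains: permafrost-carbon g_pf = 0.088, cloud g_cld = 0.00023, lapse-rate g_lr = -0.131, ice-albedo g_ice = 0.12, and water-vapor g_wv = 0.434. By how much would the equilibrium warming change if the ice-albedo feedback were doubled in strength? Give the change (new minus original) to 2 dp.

Original: g = 0.51123, ΔT = 1.05/(1−0.51123) = 2.1482 °C.
With doubled ice-albedo: g' = 0.63123, ΔT' = 1.05/(1−0.63123) = 2.8473 °C.
Change = 2.8473 − 2.1482 = 0.70 °C.

0.70 °C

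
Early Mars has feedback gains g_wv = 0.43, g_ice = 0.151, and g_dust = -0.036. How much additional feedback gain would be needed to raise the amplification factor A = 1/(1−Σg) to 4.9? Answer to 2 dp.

Current total gain = 0.545.
Target gain for A = 4.9: g* = 1 − 1/4.9 = 0.7959.
Additional gain needed = 0.7959 − 0.545 = 0.25.

0.25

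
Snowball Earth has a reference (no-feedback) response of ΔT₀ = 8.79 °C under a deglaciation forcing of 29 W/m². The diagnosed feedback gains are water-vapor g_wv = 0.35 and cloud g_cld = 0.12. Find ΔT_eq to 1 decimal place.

Total gain g = 0.35 + 0.12 = 0.47.
Amplification A = 1/(1 − 0.47) = 1.887.
ΔT = 8.79 × 1.887 = 16.6 °C.

16.6 °C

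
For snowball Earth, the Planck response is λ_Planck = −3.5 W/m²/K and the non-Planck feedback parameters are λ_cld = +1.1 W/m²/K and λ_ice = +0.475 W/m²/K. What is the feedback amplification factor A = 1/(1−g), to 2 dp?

Convert to gains: g_cld = 1.1/3.5 = 0.3143; g_ice = 0.475/3.5 = 0.1357.
Total gain g = 0.45.
A = 1/(1 − 0.45) = 1.82.

1.82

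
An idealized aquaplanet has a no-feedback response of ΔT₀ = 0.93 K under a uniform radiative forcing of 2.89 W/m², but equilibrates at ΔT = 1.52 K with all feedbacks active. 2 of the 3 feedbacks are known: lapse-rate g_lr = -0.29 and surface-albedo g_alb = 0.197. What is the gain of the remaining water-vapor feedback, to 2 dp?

Amplification A = ΔT/ΔT₀ = 1.52/0.93 = 1.634.
Total gain g = 1 − 1/A = 1 − 1/1.634 = 0.388.
Known gains sum to -0.29 + 0.197 = -0.093.
g_wv = 0.388 + 0.093 = 0.48.

0.48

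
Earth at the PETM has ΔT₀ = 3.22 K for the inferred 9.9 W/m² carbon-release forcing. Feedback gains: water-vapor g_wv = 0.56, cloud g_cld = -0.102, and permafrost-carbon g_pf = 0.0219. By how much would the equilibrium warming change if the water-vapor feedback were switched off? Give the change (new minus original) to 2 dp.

Original: g = 0.4799, ΔT = 3.22/(1−0.4799) = 6.1911 K.
Without water-vapor: g' = -0.0801, ΔT' = 3.22/(1+0.0801) = 2.9812 K.
Change = 2.9812 − 6.1911 = -3.21 K.

-3.21 K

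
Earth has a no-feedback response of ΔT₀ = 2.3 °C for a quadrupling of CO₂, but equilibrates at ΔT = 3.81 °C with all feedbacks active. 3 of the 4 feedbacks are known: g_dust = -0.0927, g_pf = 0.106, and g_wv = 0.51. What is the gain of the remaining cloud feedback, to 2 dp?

Amplification A = ΔT/ΔT₀ = 3.81/2.3 = 1.657.
Total gain g = 1 − 1/A = 1 − 1/1.657 = 0.3965.
Known gains sum to -0.0927 + 0.106 + 0.51 = 0.5233.
g_cld = 0.3965 − 0.5233 = -0.13.

-0.13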